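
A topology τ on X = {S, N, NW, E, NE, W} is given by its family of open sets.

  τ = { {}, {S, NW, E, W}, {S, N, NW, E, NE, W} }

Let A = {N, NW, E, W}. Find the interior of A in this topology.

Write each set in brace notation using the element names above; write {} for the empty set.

{}

interior: largest open inside A is {} (from {})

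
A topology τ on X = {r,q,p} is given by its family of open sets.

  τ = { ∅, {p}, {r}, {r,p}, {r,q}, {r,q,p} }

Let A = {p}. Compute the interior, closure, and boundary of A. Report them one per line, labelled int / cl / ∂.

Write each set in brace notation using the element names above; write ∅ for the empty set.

int(A) = {p}
cl(A)  = {p}
∂A     = ∅

interior: largest open inside A is {p} (from ∅, {p})
cl via duality: int({r,q}) = {r,q}, so X∖{r,q} = {p}
cl∖int = ∅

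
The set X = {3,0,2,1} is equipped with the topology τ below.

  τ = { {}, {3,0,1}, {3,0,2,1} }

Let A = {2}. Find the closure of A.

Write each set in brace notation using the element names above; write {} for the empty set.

complement {3,0,1}; its interior {3,0,1}; cl(A) = X∖{3,0,1} = {2}

{2}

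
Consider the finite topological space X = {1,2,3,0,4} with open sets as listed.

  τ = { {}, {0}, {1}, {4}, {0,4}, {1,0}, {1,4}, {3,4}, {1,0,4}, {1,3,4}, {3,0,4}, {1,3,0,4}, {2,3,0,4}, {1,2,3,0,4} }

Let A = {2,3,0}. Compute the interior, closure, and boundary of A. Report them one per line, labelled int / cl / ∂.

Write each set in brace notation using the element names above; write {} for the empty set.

opens ⊆ A: {}, {0}; union → int = {0}
complement {1,4}; its interior {1,4}; cl(A) = X∖{1,4} = {2,3,0}
boundary = {2,3,0} ∖ {0} = {2,3}

int(A) = {0}
cl(A)  = {2,3,0}
∂A     = {2,3}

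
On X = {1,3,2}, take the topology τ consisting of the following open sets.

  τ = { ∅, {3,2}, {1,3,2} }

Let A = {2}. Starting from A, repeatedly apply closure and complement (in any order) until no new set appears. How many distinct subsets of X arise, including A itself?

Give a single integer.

complement {1,3}; its interior ∅; cl(A) = X∖∅ = {1,3,2}
With k = closure, c = complement:
  1. A     = {2}
  2. kA    = {1,3,2}
  3. cA    = {1,3}
  4. ckA   = ∅
k, c of each give nothing new

4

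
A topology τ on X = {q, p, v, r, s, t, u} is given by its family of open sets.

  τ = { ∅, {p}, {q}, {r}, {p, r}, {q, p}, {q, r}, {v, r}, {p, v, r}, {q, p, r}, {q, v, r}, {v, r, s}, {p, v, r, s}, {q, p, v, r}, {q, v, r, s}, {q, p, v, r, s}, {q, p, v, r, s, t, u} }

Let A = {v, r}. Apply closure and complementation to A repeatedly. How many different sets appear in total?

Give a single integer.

complement {q, p, s, t, u}; its interior {q, p}; cl(A) = X∖{q, p} = {v, r, s, t, u}
With k = closure, c = complement:
  1. A     = {v, r}
  2. kA    = {v, r, s, t, u}
  3. cA    = {q, p, s, t, u}
  4. ckA   = {q, p}
  5. kckA  = {q, p, t, u}
  6. ckckA = {v, r, s}
k, c of each give nothing new

6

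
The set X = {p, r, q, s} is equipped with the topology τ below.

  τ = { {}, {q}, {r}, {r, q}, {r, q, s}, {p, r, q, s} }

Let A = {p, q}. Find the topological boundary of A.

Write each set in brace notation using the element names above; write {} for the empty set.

open subsets of A: {}, {q}; so int(A) = {q}
closure: X∖int(X∖A) = X∖{r} = {p, q, s}
∂A = {p, q, s} minus {q} = {p, s}

{p, s}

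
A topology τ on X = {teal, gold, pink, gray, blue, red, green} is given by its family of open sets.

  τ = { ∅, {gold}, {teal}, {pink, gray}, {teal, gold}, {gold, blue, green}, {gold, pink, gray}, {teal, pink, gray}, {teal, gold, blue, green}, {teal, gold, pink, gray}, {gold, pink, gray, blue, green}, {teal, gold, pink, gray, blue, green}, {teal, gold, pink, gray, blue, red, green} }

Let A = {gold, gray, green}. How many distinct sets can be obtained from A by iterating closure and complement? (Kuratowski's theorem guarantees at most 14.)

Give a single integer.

12

cl via duality: int({teal, pink, blue, red}) = {teal}, so X∖{teal} = {gold, pink, gray, blue, red, green}
Write k for closure, c for complement:
  1. A     = {gold, gray, green}
  2. kA    = {gold, pink, gray, blue, red, green}
  3. cA    = {teal, pink, blue, red}
  4. ckA   = {teal}
  5. kcA   = {teal, pink, gray, blue, red, green}
  6. kckA  = {teal, red}
  7. ckcA  = {gold}
  8. ckckA = {gold, pink, gray, blue, green}
  9. kckcA = {gold, blue, red, green}
  10. ckckcA = {teal, pink, gray}
  11. kckckcA = {teal, pink, gray, red}
  12. ckckckcA = {gold, blue, green}
applying k or c yields no new set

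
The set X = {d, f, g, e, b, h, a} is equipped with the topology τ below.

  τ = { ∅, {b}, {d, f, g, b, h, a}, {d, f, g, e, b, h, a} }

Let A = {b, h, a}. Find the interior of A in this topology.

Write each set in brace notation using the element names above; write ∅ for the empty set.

{b}

opens ⊆ A: ∅, {b}; union → int = {b}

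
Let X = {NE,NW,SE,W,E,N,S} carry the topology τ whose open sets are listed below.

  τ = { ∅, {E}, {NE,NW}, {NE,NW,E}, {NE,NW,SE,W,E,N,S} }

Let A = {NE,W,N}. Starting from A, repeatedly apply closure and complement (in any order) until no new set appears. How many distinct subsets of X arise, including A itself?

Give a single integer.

8

complement {NW,SE,E,S}; its interior {E}; cl(A) = X∖{E} = {NE,NW,SE,W,N,S}
With k = closure, c = complement:
  1. A     = {NE,W,N}
  2. kA    = {NE,NW,SE,W,N,S}
  3. cA    = {NW,SE,E,S}
  4. ckA   = {E}
  5. kcA   = {NE,NW,SE,W,E,N,S}
  6. kckA  = {SE,W,E,N,S}
  7. ckcA  = ∅
  8. ckckA = {NE,NW}
k, c of each give nothing new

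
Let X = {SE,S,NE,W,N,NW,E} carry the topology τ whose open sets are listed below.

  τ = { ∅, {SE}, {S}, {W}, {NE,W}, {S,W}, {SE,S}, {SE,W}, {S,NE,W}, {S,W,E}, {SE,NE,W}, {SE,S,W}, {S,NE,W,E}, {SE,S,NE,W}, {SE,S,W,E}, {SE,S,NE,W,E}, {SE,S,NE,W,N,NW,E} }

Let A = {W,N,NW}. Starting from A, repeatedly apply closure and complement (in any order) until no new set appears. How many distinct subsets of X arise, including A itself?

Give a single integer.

X∖A={SE,S,NE,E}, int(X∖A)={SE,S}, hence cl(A)={NE,W,N,NW,E}
Orbit (k=closure, c=complement):
  1. A     = {W,N,NW}
  2. kA    = {NE,W,N,NW,E}
  3. cA    = {SE,S,NE,E}
  4. ckA   = {SE,S}
  5. kcA   = {SE,S,NE,N,NW,E}
  6. kckA  = {SE,S,N,NW,E}
  7. ckcA  = {W}
  8. ckckA = {NE,W}
(closed under both — stop)

8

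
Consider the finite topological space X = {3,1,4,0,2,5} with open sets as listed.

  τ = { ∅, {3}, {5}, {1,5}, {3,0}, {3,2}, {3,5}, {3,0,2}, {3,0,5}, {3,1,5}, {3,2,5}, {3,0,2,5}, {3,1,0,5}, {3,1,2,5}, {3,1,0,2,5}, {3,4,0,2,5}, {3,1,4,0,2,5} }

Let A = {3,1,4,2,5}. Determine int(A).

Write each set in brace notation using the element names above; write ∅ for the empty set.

{3,1,2,5}

interior: largest open inside A is {3,1,2,5} (from ∅, {5}, {3}, {1,5}, {3,2}, {3,5}, {3,2,5}, {3,1,5}, {3,1,2,5})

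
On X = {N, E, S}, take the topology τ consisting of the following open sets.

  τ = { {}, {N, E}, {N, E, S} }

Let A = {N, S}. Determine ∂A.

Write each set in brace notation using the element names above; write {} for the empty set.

open subsets of A: {}; so int(A) = {}
closure: X∖int(X∖A) = X∖{} = {N, E, S}
∂A = {N, E, S} minus {} = {N, E, S}

{N, E, S}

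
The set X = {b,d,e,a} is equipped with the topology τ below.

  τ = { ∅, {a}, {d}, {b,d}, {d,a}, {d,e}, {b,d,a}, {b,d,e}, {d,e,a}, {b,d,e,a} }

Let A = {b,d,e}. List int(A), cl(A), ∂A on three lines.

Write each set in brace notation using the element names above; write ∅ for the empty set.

int(A) = {b,d,e}
cl(A)  = {b,d,e}
∂A     = ∅

interior: largest open inside A is {b,d,e} (from ∅, {d}, {d,e}, {b,d}, {b,d,e})
cl via duality: int({a}) = {a}, so X∖{a} = {b,d,e}
cl∖int = ∅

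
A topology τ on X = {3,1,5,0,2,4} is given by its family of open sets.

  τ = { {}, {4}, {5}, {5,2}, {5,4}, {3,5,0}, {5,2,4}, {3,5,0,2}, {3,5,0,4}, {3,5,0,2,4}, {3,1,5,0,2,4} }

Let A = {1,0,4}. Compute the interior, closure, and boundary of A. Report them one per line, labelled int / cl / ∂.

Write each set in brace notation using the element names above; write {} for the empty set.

int(A) = {4}
cl(A)  = {3,1,0,4}
∂A     = {3,1,0}

U open, U⊆A: {}, {4}. int(A) = ⋃ = {4}
X∖A={3,5,2}, int(X∖A)={5,2}, hence cl(A)={3,1,0,4}
∂A: remove int from cl → {3,1,0}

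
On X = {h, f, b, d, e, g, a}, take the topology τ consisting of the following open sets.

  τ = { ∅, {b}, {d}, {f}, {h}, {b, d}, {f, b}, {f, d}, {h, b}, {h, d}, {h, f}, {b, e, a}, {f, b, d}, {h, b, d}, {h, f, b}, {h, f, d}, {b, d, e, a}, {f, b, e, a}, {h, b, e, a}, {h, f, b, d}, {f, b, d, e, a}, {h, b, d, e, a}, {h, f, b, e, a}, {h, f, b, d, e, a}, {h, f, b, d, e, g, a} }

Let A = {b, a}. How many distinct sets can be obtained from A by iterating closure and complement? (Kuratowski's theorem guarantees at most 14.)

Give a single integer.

8

cl via duality: int({h, f, d, e, g}) = {h, f, d}, so X∖{h, f, d} = {b, e, g, a}
Write k for closure, c for complement:
  1. A     = {b, a}
  2. kA    = {b, e, g, a}
  3. cA    = {h, f, d, e, g}
  4. ckA   = {h, f, d}
  5. kcA   = {h, f, d, e, g, a}
  6. kckA  = {h, f, d, g}
  7. ckcA  = {b}
  8. ckckA = {b, e, a}
applying k or c yields no new set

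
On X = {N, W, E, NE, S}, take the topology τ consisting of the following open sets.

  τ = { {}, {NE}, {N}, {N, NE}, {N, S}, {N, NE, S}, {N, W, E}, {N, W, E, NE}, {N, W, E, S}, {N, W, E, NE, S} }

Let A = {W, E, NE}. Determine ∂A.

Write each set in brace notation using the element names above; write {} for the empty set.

open subsets of A: {}, {NE}; so int(A) = {NE}
closure: X∖int(X∖A) = X∖{N, S} = {W, E, NE}
∂A = {W, E, NE} minus {NE} = {W, E}

{W, E}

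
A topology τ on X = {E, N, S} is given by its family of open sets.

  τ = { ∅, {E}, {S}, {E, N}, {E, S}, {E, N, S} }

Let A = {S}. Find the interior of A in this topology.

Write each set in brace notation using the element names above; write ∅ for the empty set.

{S}

open subsets of A: ∅, {S}; so int(A) = {S}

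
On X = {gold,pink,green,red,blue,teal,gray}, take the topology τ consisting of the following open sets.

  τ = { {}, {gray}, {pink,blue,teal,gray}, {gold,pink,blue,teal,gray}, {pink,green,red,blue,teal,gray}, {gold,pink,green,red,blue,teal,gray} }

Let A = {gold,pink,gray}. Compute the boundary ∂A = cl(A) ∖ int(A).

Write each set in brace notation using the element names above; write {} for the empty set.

open subsets of A: {}, {gray}; so int(A) = {gray}
closure: X∖int(X∖A) = X∖{} = {gold,pink,green,red,blue,teal,gray}
∂A = {gold,pink,green,red,blue,teal,gray} minus {gray} = {gold,pink,green,red,blue,teal}

{gold,pink,green,red,blue,teal}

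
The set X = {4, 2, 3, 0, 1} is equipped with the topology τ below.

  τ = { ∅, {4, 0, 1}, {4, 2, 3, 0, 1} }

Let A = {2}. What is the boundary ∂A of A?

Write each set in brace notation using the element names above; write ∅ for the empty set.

{2, 3}

U open, U⊆A: ∅. int(A) = ⋃ = ∅
X∖A={4, 3, 0, 1}, int(X∖A)={4, 0, 1}, hence cl(A)={2, 3}
∂A: remove int from cl → {2, 3}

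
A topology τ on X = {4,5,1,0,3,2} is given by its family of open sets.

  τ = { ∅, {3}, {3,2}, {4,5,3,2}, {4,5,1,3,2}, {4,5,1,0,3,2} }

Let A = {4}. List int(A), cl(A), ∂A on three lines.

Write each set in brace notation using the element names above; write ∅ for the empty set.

open subsets of A: ∅; so int(A) = ∅
closure: X∖int(X∖A) = X∖{3,2} = {4,5,1,0}
∂A = {4,5,1,0} minus ∅ = {4,5,1,0}

int(A) = ∅
cl(A)  = {4,5,1,0}
∂A     = {4,5,1,0}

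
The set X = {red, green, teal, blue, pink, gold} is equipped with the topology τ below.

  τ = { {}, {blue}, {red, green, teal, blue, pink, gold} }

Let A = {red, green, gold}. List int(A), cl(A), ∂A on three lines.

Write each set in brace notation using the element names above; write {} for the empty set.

U open, U⊆A: {}. int(A) = ⋃ = {}
X∖A={teal, blue, pink}, int(X∖A)={blue}, hence cl(A)={red, green, teal, pink, gold}
∂A: remove int from cl → {red, green, teal, pink, gold}

int(A) = {}
cl(A)  = {red, green, teal, pink, gold}
∂A     = {red, green, teal, pink, gold}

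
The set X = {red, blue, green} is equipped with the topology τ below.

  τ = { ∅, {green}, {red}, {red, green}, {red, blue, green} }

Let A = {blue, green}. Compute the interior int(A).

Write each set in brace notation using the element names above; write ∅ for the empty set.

U open, U⊆A: ∅, {green}. int(A) = ⋃ = {green}

{green}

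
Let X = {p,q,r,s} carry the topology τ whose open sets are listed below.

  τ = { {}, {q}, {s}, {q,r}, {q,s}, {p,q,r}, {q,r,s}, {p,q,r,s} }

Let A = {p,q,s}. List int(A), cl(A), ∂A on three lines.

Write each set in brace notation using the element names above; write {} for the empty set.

int(A) = {q,s}
cl(A)  = {p,q,r,s}
∂A     = {p,r}

U open, U⊆A: {}, {q}, {s}, {q,s}. int(A) = ⋃ = {q,s}
X∖A={r}, int(X∖A)={}, hence cl(A)={p,q,r,s}
∂A: remove int from cl → {p,r}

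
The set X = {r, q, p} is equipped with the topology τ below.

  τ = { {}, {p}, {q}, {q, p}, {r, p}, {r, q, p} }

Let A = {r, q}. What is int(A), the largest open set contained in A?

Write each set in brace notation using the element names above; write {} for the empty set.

{q}

opens ⊆ A: {}, {q}; union → int = {q}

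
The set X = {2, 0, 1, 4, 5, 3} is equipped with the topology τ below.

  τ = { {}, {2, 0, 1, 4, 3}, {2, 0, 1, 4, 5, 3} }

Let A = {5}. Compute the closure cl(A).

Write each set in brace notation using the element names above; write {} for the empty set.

complement {2, 0, 1, 4, 3}; its interior {2, 0, 1, 4, 3}; cl(A) = X∖{2, 0, 1, 4, 3} = {5}

{5}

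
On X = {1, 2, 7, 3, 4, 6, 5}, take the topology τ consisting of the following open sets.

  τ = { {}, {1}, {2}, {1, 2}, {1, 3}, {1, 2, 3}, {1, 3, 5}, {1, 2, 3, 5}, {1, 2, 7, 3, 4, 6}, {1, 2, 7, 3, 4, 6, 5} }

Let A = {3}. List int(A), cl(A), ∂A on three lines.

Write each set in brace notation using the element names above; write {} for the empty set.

opens ⊆ A: {}; union → int = {}
complement {1, 2, 7, 4, 6, 5}; its interior {1, 2}; cl(A) = X∖{1, 2} = {7, 3, 4, 6, 5}
boundary = {7, 3, 4, 6, 5} ∖ {} = {7, 3, 4, 6, 5}

int(A) = {}
cl(A)  = {7, 3, 4, 6, 5}
∂A     = {7, 3, 4, 6, 5}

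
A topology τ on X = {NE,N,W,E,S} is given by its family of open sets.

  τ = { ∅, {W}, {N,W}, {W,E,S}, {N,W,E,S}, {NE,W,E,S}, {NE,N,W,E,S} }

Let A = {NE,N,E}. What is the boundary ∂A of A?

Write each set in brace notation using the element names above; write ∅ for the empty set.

{NE,N,E,S}

opens ⊆ A: ∅; union → int = ∅
complement {W,S}; its interior {W}; cl(A) = X∖{W} = {NE,N,E,S}
boundary = {NE,N,E,S} ∖ ∅ = {NE,N,E,S}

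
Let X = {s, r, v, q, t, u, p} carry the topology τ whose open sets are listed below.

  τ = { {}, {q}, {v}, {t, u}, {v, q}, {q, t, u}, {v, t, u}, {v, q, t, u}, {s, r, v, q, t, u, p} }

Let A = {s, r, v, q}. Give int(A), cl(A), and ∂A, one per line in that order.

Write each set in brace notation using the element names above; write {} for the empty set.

open subsets of A: {}, {q}, {v}, {v, q}; so int(A) = {v, q}
closure: X∖int(X∖A) = X∖{t, u} = {s, r, v, q, p}
∂A = {s, r, v, q, p} minus {v, q} = {s, r, p}

int(A) = {v, q}
cl(A)  = {s, r, v, q, p}
∂A     = {s, r, p}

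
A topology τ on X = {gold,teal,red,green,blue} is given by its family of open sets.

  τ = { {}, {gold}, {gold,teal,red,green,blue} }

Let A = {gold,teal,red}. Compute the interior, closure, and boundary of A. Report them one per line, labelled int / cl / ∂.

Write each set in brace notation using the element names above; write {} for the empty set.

open subsets of A: {}, {gold}; so int(A) = {gold}
closure: X∖int(X∖A) = X∖{} = {gold,teal,red,green,blue}
∂A = {gold,teal,red,green,blue} minus {gold} = {teal,red,green,blue}

int(A) = {gold}
cl(A)  = {gold,teal,red,green,blue}
∂A     = {teal,red,green,blue}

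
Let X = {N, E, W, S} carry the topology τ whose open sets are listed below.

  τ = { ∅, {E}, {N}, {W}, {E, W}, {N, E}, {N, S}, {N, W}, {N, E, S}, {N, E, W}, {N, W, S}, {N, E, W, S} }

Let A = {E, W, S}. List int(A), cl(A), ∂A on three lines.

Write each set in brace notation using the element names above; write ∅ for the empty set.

open subsets of A: ∅, {E}, {W}, {E, W}; so int(A) = {E, W}
closure: X∖int(X∖A) = X∖{N} = {E, W, S}
∂A = {E, W, S} minus {E, W} = {S}

int(A) = {E, W}
cl(A)  = {E, W, S}
∂A     = {S}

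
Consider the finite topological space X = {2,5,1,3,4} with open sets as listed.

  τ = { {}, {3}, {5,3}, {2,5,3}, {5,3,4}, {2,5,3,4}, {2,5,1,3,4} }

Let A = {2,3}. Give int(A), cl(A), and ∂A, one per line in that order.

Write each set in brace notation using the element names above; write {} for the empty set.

U open, U⊆A: {}, {3}. int(A) = ⋃ = {3}
X∖A={5,1,4}, int(X∖A)={}, hence cl(A)={2,5,1,3,4}
∂A: remove int from cl → {2,5,1,4}

int(A) = {3}
cl(A)  = {2,5,1,3,4}
∂A     = {2,5,1,4}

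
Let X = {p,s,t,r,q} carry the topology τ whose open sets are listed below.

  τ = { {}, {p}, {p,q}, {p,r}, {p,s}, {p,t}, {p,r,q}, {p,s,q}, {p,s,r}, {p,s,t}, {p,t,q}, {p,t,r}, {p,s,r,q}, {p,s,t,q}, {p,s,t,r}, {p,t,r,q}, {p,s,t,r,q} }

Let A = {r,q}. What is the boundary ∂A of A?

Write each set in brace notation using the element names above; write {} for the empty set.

opens ⊆ A: {}; union → int = {}
complement {p,s,t}; its interior {p,s,t}; cl(A) = X∖{p,s,t} = {r,q}
boundary = {r,q} ∖ {} = {r,q}

{r,q}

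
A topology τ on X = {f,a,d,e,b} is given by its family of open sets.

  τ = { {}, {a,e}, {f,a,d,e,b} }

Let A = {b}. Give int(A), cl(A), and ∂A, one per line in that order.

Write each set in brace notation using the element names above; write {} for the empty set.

int(A) = {}
cl(A)  = {f,d,b}
∂A     = {f,d,b}

interior: largest open inside A is {} (from {})
cl via duality: int({f,a,d,e}) = {a,e}, so X∖{a,e} = {f,d,b}
cl∖int = {f,d,b}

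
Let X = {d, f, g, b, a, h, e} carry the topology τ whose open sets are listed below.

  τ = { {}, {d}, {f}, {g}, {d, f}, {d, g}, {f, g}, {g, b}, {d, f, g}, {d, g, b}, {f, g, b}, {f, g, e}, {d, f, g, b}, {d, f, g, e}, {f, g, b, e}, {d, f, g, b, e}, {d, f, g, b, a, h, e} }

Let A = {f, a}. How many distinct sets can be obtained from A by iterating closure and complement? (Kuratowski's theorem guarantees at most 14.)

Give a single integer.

6

closure: X∖int(X∖A) = X∖{d, g, b} = {f, a, h, e}
Let k=closure and c=complement:
  1. A     = {f, a}
  2. kA    = {f, a, h, e}
  3. cA    = {d, g, b, h, e}
  4. ckA   = {d, g, b}
  5. kcA   = {d, g, b, a, h, e}
  6. ckcA  = {f}
— saturated at 6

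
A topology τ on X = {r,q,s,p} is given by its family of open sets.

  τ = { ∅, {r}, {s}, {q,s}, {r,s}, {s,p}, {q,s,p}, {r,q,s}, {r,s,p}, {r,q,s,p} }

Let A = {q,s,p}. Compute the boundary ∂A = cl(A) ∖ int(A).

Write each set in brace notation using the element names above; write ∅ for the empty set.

open subsets of A: ∅, {s}, {q,s}, {s,p}, {q,s,p}; so int(A) = {q,s,p}
closure: X∖int(X∖A) = X∖{r} = {q,s,p}
∂A = {q,s,p} minus {q,s,p} = ∅

∅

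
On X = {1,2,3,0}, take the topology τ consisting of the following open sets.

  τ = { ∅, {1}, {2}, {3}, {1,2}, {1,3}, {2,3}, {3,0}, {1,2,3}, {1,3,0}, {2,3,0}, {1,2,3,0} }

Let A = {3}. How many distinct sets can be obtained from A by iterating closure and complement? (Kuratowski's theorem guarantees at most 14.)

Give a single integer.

4

complement {1,2,0}; its interior {1,2}; cl(A) = X∖{1,2} = {3,0}
With k = closure, c = complement:
  1. A     = {3}
  2. kA    = {3,0}
  3. cA    = {1,2,0}
  4. ckA   = {1,2}
k, c of each give nothing new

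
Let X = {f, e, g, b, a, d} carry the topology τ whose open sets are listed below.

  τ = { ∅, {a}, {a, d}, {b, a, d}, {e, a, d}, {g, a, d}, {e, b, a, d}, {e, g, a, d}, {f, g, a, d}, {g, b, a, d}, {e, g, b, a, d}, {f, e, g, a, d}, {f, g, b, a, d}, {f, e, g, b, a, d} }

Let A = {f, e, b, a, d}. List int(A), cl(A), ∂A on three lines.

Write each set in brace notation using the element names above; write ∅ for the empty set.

interior: largest open inside A is {e, b, a, d} (from ∅, {a}, {a, d}, {e, a, d}, {b, a, d}, {e, b, a, d})
cl via duality: int({g}) = ∅, so X∖∅ = {f, e, g, b, a, d}
cl∖int = {f, g}

int(A) = {e, b, a, d}
cl(A)  = {f, e, g, b, a, d}
∂A     = {f, g}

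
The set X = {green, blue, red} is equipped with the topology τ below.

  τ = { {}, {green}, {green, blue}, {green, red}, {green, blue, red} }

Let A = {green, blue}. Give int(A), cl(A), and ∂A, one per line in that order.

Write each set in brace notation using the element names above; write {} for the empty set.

interior: largest open inside A is {green, blue} (from {}, {green}, {green, blue})
cl via duality: int({red}) = {}, so X∖{} = {green, blue, red}
cl∖int = {red}

int(A) = {green, blue}
cl(A)  = {green, blue, red}
∂A     = {red}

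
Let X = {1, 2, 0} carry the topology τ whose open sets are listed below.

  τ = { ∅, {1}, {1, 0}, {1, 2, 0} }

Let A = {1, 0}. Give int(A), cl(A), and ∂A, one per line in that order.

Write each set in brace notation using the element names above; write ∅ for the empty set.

U open, U⊆A: ∅, {1}, {1, 0}. int(A) = ⋃ = {1, 0}
X∖A={2}, int(X∖A)=∅, hence cl(A)={1, 2, 0}
∂A: remove int from cl → {2}

int(A) = {1, 0}
cl(A)  = {1, 2, 0}
∂A     = {2}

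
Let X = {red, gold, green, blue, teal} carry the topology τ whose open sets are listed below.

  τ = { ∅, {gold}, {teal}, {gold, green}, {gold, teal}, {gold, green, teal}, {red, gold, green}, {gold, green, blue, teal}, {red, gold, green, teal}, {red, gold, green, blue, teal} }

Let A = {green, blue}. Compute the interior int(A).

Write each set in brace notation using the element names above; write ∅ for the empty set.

∅

interior: largest open inside A is ∅ (from ∅)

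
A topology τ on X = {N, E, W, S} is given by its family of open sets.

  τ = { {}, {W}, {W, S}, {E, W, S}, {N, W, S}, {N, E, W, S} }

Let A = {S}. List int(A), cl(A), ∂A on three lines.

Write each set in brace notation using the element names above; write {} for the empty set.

interior: largest open inside A is {} (from {})
cl via duality: int({N, E, W}) = {W}, so X∖{W} = {N, E, S}
cl∖int = {N, E, S}

int(A) = {}
cl(A)  = {N, E, S}
∂A     = {N, E, S}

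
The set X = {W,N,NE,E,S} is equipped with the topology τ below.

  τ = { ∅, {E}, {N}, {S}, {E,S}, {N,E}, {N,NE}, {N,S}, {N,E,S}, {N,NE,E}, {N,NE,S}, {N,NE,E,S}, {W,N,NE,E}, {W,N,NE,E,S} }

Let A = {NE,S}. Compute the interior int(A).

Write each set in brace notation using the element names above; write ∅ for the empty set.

{S}

interior: largest open inside A is {S} (from ∅, {S})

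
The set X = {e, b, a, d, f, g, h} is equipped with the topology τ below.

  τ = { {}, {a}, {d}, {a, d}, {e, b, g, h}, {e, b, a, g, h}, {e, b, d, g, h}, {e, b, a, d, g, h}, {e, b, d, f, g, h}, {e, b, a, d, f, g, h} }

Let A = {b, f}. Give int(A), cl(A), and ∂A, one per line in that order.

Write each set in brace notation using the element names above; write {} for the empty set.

int(A) = {}
cl(A)  = {e, b, f, g, h}
∂A     = {e, b, f, g, h}

opens ⊆ A: {}; union → int = {}
complement {e, a, d, g, h}; its interior {a, d}; cl(A) = X∖{a, d} = {e, b, f, g, h}
boundary = {e, b, f, g, h} ∖ {} = {e, b, f, g, h}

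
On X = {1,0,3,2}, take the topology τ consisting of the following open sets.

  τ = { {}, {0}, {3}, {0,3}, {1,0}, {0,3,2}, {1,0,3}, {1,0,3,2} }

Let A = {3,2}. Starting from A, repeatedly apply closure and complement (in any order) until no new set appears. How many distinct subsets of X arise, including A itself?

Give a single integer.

4

cl via duality: int({1,0}) = {1,0}, so X∖{1,0} = {3,2}
Write k for closure, c for complement:
  1. A     = {3,2}
  2. cA    = {1,0}
  3. kcA   = {1,0,2}
  4. ckcA  = {3}
applying k or c yields no new set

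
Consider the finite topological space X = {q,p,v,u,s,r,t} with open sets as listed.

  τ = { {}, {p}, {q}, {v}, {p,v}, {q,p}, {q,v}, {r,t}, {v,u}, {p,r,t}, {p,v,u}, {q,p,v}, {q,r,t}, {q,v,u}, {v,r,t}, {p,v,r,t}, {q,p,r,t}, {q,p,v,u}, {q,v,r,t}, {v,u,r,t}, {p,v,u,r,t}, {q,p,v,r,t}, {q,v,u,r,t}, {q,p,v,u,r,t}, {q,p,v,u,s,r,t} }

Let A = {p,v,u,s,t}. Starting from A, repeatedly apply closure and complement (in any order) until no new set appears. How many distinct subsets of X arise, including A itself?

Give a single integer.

X∖A={q,r}, int(X∖A)={q}, hence cl(A)={p,v,u,s,r,t}
Orbit (k=closure, c=complement):
  1. A     = {p,v,u,s,t}
  2. kA    = {p,v,u,s,r,t}
  3. cA    = {q,r}
  4. ckA   = {q}
  5. kcA   = {q,s,r,t}
  6. kckA  = {q,s}
  7. ckcA  = {p,v,u}
  8. ckckA = {p,v,u,r,t}
  9. kckcA = {p,v,u,s}
  10. ckckcA = {q,r,t}
(closed under both — stop)

10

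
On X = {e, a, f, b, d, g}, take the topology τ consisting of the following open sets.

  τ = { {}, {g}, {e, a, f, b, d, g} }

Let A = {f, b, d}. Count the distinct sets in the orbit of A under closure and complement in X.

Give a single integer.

6

cl via duality: int({e, a, g}) = {g}, so X∖{g} = {e, a, f, b, d}
Write k for closure, c for complement:
  1. A     = {f, b, d}
  2. kA    = {e, a, f, b, d}
  3. cA    = {e, a, g}
  4. ckA   = {g}
  5. kcA   = {e, a, f, b, d, g}
  6. ckcA  = {}
applying k or c yields no new set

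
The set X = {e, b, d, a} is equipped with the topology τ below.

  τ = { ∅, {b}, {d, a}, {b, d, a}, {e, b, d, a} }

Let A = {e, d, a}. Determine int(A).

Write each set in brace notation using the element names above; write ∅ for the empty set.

{d, a}

interior: largest open inside A is {d, a} (from ∅, {d, a})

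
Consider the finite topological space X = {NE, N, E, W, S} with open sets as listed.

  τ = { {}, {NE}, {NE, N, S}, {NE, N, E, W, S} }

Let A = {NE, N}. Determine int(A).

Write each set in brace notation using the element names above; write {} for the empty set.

{NE}

open subsets of A: {}, {NE}; so int(A) = {NE}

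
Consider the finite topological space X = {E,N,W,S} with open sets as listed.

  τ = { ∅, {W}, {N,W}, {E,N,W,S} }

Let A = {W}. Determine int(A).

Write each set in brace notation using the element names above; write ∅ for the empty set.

opens ⊆ A: ∅, {W}; union → int = {W}

{W}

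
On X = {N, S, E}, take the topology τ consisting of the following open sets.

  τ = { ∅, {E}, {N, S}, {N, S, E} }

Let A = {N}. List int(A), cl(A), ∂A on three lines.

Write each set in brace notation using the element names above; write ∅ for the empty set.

int(A) = ∅
cl(A)  = {N, S}
∂A     = {N, S}

interior: largest open inside A is ∅ (from ∅)
cl via duality: int({S, E}) = {E}, so X∖{E} = {N, S}
cl∖int = {N, S}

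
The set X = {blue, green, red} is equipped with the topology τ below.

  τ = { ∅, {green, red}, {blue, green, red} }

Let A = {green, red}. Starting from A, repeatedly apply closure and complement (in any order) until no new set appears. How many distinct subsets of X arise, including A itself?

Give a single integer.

complement {blue}; its interior ∅; cl(A) = X∖∅ = {blue, green, red}
With k = closure, c = complement:
  1. A     = {green, red}
  2. kA    = {blue, green, red}
  3. cA    = {blue}
  4. ckA   = ∅
k, c of each give nothing new

4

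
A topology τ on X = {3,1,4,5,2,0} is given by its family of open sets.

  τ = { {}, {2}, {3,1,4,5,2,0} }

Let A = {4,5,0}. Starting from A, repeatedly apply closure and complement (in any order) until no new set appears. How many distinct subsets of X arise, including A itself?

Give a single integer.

X∖A={3,1,2}, int(X∖A)={2}, hence cl(A)={3,1,4,5,0}
Orbit (k=closure, c=complement):
  1. A     = {4,5,0}
  2. kA    = {3,1,4,5,0}
  3. cA    = {3,1,2}
  4. ckA   = {2}
  5. kcA   = {3,1,4,5,2,0}
  6. ckcA  = {}
(closed under both — stop)

6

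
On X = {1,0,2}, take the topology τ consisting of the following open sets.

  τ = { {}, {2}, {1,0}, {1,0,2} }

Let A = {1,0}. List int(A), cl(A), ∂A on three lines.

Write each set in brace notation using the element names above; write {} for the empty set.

opens ⊆ A: {}, {1,0}; union → int = {1,0}
complement {2}; its interior {2}; cl(A) = X∖{2} = {1,0}
boundary = {1,0} ∖ {1,0} = {}

int(A) = {1,0}
cl(A)  = {1,0}
∂A     = {}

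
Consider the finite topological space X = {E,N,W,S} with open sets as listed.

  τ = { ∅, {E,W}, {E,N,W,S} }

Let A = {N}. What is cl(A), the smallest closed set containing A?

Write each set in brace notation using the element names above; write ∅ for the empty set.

cl via duality: int({E,W,S}) = {E,W}, so X∖{E,W} = {N,S}

{N,S}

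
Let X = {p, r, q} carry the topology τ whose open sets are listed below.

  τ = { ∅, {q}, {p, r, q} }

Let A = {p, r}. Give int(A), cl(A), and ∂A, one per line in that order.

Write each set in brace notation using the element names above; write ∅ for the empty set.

U open, U⊆A: ∅. int(A) = ⋃ = ∅
X∖A={q}, int(X∖A)={q}, hence cl(A)={p, r}
∂A: remove int from cl → {p, r}

int(A) = ∅
cl(A)  = {p, r}
∂A     = {p, r}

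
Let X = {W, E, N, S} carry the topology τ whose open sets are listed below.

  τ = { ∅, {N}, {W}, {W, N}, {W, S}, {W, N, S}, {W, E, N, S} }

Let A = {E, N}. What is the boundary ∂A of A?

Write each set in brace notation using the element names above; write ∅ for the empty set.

U open, U⊆A: ∅, {N}. int(A) = ⋃ = {N}
X∖A={W, S}, int(X∖A)={W, S}, hence cl(A)={E, N}
∂A: remove int from cl → {E}

{E}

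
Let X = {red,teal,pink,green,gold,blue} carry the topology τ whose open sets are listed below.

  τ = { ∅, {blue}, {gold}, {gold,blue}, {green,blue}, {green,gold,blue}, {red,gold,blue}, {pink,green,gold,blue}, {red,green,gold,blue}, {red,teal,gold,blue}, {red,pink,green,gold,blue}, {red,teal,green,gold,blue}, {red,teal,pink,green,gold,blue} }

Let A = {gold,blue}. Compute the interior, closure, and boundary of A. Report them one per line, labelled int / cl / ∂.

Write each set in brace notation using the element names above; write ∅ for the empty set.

interior: largest open inside A is {gold,blue} (from ∅, {gold}, {blue}, {gold,blue})
cl via duality: int({red,teal,pink,green}) = ∅, so X∖∅ = {red,teal,pink,green,gold,blue}
cl∖int = {red,teal,pink,green}

int(A) = {gold,blue}
cl(A)  = {red,teal,pink,green,gold,blue}
∂A     = {red,teal,pink,green}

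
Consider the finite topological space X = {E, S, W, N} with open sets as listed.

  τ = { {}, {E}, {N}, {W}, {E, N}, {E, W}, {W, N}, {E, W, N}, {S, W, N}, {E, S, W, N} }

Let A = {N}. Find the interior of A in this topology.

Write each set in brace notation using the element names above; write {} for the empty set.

open subsets of A: {}, {N}; so int(A) = {N}

{N}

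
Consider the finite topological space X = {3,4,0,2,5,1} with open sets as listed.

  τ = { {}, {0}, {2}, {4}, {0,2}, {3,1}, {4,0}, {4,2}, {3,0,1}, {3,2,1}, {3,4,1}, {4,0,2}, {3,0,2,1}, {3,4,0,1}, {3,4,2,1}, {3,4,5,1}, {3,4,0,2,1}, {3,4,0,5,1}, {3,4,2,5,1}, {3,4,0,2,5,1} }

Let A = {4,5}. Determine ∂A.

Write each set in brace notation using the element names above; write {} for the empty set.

U open, U⊆A: {}, {4}. int(A) = ⋃ = {4}
X∖A={3,0,2,1}, int(X∖A)={3,0,2,1}, hence cl(A)={4,5}
∂A: remove int from cl → {5}

{5}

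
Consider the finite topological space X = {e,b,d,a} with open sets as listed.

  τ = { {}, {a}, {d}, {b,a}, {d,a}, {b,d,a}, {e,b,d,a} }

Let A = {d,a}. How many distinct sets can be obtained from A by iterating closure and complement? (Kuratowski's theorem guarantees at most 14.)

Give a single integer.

X∖A={e,b}, int(X∖A)={}, hence cl(A)={e,b,d,a}
Orbit (k=closure, c=complement):
  1. A     = {d,a}
  2. kA    = {e,b,d,a}
  3. cA    = {e,b}
  4. ckA   = {}
(closed under both — stop)

4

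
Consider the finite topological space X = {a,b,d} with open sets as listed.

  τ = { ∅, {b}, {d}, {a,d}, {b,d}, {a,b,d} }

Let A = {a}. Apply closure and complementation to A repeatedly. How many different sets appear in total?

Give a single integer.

4

complement {b,d}; its interior {b,d}; cl(A) = X∖{b,d} = {a}
With k = closure, c = complement:
  1. A     = {a}
  2. cA    = {b,d}
  3. kcA   = {a,b,d}
  4. ckcA  = ∅
k, c of each give nothing new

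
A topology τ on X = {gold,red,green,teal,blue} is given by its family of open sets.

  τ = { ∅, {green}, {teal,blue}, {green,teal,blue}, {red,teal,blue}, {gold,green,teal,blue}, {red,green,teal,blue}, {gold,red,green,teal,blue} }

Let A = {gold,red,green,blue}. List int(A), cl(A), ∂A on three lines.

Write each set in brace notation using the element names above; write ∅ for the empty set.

open subsets of A: ∅, {green}; so int(A) = {green}
closure: X∖int(X∖A) = X∖∅ = {gold,red,green,teal,blue}
∂A = {gold,red,green,teal,blue} minus {green} = {gold,red,teal,blue}

int(A) = {green}
cl(A)  = {gold,red,green,teal,blue}
∂A     = {gold,red,teal,blue}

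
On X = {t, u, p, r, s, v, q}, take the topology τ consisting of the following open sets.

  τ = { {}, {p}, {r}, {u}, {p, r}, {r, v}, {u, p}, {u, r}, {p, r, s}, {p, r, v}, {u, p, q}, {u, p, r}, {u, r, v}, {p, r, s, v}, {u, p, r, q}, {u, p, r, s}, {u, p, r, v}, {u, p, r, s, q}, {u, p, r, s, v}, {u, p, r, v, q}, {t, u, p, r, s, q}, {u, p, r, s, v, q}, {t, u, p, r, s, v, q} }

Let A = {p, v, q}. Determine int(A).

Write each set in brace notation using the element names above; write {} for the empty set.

{p}

interior: largest open inside A is {p} (from {}, {p})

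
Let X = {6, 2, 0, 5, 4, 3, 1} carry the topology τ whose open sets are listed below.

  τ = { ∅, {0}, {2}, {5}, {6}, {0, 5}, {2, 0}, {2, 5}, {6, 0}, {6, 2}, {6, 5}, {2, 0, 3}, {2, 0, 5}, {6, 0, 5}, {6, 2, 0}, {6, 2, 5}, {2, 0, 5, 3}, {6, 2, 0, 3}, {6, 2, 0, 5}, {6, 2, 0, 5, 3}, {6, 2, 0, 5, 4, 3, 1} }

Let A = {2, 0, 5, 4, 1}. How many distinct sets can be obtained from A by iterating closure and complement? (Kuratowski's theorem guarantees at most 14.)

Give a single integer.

X∖A={6, 3}, int(X∖A)={6}, hence cl(A)={2, 0, 5, 4, 3, 1}
Orbit (k=closure, c=complement):
  1. A     = {2, 0, 5, 4, 1}
  2. kA    = {2, 0, 5, 4, 3, 1}
  3. cA    = {6, 3}
  4. ckA   = {6}
  5. kcA   = {6, 4, 3, 1}
  6. kckA  = {6, 4, 1}
  7. ckcA  = {2, 0, 5}
  8. ckckA = {2, 0, 5, 3}
(closed under both — stop)

8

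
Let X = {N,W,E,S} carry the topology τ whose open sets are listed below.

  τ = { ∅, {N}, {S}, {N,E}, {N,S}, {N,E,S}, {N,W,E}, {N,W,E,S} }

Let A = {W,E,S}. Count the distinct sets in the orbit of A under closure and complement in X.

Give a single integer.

4

X∖A={N}, int(X∖A)={N}, hence cl(A)={W,E,S}
Orbit (k=closure, c=complement):
  1. A     = {W,E,S}
  2. cA    = {N}
  3. kcA   = {N,W,E}
  4. ckcA  = {S}
(closed under both — stop)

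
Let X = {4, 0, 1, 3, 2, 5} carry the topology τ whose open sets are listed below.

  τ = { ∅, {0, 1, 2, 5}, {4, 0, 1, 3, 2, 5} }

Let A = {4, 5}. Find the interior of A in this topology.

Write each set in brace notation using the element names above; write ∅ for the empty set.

interior: largest open inside A is ∅ (from ∅)

∅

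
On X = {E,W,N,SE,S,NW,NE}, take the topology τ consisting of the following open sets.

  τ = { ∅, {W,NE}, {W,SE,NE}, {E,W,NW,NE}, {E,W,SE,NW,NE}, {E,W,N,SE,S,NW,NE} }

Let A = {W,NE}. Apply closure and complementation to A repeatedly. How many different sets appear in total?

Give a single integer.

complement {E,N,SE,S,NW}; its interior ∅; cl(A) = X∖∅ = {E,W,N,SE,S,NW,NE}
With k = closure, c = complement:
  1. A     = {W,NE}
  2. kA    = {E,W,N,SE,S,NW,NE}
  3. cA    = {E,N,SE,S,NW}
  4. ckA   = ∅
k, c of each give nothing new

4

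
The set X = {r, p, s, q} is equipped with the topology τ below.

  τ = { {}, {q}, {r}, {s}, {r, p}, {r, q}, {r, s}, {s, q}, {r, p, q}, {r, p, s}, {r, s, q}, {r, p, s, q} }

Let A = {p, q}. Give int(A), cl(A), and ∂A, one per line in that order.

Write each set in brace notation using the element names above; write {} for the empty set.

open subsets of A: {}, {q}; so int(A) = {q}
closure: X∖int(X∖A) = X∖{r, s} = {p, q}
∂A = {p, q} minus {q} = {p}

int(A) = {q}
cl(A)  = {p, q}
∂A     = {p}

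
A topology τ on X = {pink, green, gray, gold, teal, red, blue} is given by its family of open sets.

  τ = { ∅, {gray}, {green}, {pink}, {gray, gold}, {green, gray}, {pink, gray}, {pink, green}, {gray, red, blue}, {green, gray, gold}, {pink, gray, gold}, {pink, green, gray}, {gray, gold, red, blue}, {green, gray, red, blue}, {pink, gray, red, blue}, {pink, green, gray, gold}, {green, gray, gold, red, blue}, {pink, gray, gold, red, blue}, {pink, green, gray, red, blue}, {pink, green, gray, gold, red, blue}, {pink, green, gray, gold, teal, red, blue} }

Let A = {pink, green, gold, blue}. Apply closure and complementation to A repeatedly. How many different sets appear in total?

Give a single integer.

8

X∖A={gray, teal, red}, int(X∖A)={gray}, hence cl(A)={pink, green, gold, teal, red, blue}
Orbit (k=closure, c=complement):
  1. A     = {pink, green, gold, blue}
  2. kA    = {pink, green, gold, teal, red, blue}
  3. cA    = {gray, teal, red}
  4. ckA   = {gray}
  5. kcA   = {gray, gold, teal, red, blue}
  6. ckcA  = {pink, green}
  7. kckcA = {pink, green, teal}
  8. ckckcA = {gray, gold, red, blue}
(closed under both — stop)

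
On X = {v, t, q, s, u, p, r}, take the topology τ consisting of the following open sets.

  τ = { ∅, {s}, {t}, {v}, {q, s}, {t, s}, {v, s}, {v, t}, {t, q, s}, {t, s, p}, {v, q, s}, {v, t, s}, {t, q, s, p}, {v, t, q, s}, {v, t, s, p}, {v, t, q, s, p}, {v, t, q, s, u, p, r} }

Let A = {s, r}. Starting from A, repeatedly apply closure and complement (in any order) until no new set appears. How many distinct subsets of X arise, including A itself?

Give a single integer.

cl via duality: int({v, t, q, u, p}) = {v, t}, so X∖{v, t} = {q, s, u, p, r}
Write k for closure, c for complement:
  1. A     = {s, r}
  2. kA    = {q, s, u, p, r}
  3. cA    = {v, t, q, u, p}
  4. ckA   = {v, t}
  5. kcA   = {v, t, q, u, p, r}
  6. kckA  = {v, t, u, p, r}
  7. ckcA  = {s}
  8. ckckA = {q, s}
applying k or c yields no new set

8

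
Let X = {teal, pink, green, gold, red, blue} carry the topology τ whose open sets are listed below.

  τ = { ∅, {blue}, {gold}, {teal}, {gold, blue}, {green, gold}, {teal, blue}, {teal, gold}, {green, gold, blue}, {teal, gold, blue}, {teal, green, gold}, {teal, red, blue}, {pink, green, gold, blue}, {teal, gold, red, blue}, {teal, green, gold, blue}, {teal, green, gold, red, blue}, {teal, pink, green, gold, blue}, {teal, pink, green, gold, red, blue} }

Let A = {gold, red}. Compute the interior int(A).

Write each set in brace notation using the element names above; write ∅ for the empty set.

{gold}

U open, U⊆A: ∅, {gold}. int(A) = ⋃ = {gold}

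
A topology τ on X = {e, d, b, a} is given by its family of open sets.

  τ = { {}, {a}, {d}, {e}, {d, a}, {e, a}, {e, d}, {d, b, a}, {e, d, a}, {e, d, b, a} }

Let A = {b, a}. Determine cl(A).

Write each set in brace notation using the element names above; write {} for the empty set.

cl via duality: int({e, d}) = {e, d}, so X∖{e, d} = {b, a}

{b, a}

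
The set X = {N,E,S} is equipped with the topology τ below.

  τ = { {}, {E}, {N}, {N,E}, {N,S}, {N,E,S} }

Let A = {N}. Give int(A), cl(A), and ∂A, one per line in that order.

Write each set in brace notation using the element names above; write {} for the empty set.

U open, U⊆A: {}, {N}. int(A) = ⋃ = {N}
X∖A={E,S}, int(X∖A)={E}, hence cl(A)={N,S}
∂A: remove int from cl → {S}

int(A) = {N}
cl(A)  = {N,S}
∂A     = {S}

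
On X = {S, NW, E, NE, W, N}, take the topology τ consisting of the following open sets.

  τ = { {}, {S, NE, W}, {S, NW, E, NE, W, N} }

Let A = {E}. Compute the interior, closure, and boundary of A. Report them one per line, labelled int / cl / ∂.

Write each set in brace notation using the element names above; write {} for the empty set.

open subsets of A: {}; so int(A) = {}
closure: X∖int(X∖A) = X∖{S, NE, W} = {NW, E, N}
∂A = {NW, E, N} minus {} = {NW, E, N}

int(A) = {}
cl(A)  = {NW, E, N}
∂A     = {NW, E, N}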